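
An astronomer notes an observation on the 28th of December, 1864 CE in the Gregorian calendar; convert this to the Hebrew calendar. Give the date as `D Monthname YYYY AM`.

29 Kislev 5625 AM

Julian Day Number of the source date = 2402234.
Converting JDN 2402234 to the Hebrew calendar gives 29 Kislev 5625 AM.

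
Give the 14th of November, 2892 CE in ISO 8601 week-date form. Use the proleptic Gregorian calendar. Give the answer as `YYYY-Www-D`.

The weekday is Friday (ISO weekday 5).
That Friday belongs to ISO week 46 of ISO year 2892.

2892-W46-5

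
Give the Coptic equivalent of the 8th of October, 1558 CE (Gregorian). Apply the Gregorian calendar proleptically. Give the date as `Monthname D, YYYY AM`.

Paopi 1, 1275 AM

Both dates share Julian Day Number 2290388; in the Coptic calendar that is 1 Paopi 1275 AM.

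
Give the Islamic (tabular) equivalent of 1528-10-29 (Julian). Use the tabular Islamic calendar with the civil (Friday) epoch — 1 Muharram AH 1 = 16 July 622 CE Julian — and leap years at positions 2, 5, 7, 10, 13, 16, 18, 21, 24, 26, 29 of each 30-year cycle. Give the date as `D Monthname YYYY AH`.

15 Safar 935 AH

The source date corresponds to 8 November 1528 in the proleptic Gregorian calendar (JDN 2279462).
That day falls on 15 Safar 935 AH in the tabular Islamic calendar.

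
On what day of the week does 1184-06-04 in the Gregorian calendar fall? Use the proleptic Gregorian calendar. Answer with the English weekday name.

Since JDN mod 7 = 0 (0 = Monday), the day is Monday.

Monday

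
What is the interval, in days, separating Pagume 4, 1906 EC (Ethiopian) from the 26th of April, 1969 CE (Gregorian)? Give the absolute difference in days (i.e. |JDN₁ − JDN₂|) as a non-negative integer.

JDN of the first date = 2420385.
JDN of the second date = 2440338.
|2440338 − 2420385| = 19953.

19953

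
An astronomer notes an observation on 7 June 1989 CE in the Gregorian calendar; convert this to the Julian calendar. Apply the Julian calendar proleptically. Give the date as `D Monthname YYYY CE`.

25 May 1989 CE

The Julian–Gregorian offset here is 13 days (Julian trailing).
7 June 1989 Gregorian − 13 days → 25 May 1989 Julian.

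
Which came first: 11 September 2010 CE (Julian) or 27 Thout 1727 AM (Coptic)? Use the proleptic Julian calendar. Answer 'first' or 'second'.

Converting both to JDN: 2455464 vs 2455477; the smaller is the first.

first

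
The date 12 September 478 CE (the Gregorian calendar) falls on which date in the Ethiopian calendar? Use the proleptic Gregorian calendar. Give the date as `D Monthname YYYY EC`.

Julian Day Number of the source date = 1895901.
Converting JDN 1895901 to the Ethiopian calendar gives 14 Meskerem 471 EC.

14 Meskerem 471 EC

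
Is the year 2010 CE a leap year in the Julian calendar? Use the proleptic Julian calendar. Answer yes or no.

2010 mod 4 = 2, so it is a common year in the Julian calendar.

no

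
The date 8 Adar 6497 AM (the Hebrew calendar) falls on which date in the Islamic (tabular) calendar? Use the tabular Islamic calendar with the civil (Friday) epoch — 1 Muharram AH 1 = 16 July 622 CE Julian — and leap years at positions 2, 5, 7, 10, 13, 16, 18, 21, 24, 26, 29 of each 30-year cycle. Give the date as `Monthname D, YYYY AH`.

Both dates share Julian Day Number 2720790; in the tabular Islamic calendar that is 9 Rajab 2180 AH.

Rajab 9, 2180 AH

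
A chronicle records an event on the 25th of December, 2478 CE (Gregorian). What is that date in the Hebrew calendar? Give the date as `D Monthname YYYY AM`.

Both dates share Julian Day Number 2626490; in the Hebrew calendar that is 29 Kislev 6239 AM.

29 Kislev 6239 AM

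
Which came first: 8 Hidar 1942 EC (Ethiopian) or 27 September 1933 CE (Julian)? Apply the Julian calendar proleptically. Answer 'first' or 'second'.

second

First date → JDN 2433238; second date → JDN 2427356.
JDN 2427356 < JDN 2433238, so the second date is earlier.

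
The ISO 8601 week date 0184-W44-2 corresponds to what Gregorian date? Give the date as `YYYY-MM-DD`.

0184-10-26

ISO week 1 of 184 is the week containing the first Thursday of 184.
Week 44, day 2 (Tuesday) lands on 0184-10-26.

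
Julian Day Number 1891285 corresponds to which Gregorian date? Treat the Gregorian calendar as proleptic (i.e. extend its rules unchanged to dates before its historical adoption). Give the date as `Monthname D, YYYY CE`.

January 22, 466 CE

Counting from JDN 2299161 = 15 Oct 1582 gives an offset of -407876 days.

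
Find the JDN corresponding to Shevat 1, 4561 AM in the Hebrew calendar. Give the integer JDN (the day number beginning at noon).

2013643

Equivalently 24 January 801 (proleptic Gregorian).
JDN 2451545 is 1 January 2000 CE (Gregorian); the target day is −437902 days from there, so JDN = 2013643.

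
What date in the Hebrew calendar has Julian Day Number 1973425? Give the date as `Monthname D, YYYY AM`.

The proleptic Gregorian equivalent of JDN 1973425 is 14 December 690.
In the Hebrew calendar that day is Tevet 3, 4451 AM.

Tevet 3, 4451 AM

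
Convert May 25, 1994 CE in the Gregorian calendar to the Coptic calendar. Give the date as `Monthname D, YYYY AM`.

Pashons 17, 1710 AM

Both dates share Julian Day Number 2449498; in the Coptic calendar that is 17 Pashons 1710 AM.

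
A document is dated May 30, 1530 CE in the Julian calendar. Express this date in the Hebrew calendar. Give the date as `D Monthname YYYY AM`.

The source date corresponds to 9 June 1530 in the proleptic Gregorian calendar (JDN 2280040).
That day falls on 4 Sivan 5290 AM in the Hebrew calendar.

4 Sivan 5290 AM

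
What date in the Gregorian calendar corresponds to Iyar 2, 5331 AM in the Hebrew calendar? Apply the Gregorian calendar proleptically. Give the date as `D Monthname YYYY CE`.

Julian Day Number of the source date = 2294982.
Converting JDN 2294982 to the Gregorian calendar gives 7 May 1571 CE.

7 May 1571 CE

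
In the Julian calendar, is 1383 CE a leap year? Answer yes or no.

no

1383 mod 4 = 3, so it is a common year in the Julian calendar.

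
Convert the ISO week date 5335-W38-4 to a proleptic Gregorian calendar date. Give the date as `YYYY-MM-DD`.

5335-09-22

ISO week 1 of 5335 is the week containing the first Thursday of 5335.
Week 38, day 4 (Thursday) lands on 5335-09-22.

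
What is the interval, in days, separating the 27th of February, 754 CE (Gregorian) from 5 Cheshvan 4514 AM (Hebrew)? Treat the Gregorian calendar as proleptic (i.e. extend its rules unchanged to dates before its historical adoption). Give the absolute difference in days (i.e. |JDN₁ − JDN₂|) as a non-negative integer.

139

JDN of the first date = 1996510.
JDN of the second date = 1996371.
|1996371 − 1996510| = 139.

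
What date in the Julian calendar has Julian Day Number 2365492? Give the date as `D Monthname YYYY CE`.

13 May 1764 CE

JDN 2365492 is 24 May 1764 in the Gregorian calendar.
In the Julian calendar that day is 13 May 1764 CE.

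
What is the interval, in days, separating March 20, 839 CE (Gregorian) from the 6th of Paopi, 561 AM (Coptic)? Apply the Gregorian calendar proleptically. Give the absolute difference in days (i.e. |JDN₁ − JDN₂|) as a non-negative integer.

JDN of the first date = 2027577.
JDN of the second date = 2029605.
|2029605 − 2027577| = 2028.

2028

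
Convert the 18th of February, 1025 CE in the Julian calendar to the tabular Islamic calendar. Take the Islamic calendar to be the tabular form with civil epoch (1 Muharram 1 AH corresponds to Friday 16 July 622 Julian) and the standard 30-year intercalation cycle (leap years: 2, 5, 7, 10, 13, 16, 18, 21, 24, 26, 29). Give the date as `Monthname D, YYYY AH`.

Both dates share Julian Day Number 2095488; in the tabular Islamic calendar that is 16 Dhu al-Hijjah 415 AH.

Dhu al-Hijjah 16, 415 AH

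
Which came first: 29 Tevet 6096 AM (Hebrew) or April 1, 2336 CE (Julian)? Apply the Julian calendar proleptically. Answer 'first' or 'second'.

first

First date → JDN 2574279; second date → JDN 2574373.
JDN 2574279 < JDN 2574373, so the first date is earlier.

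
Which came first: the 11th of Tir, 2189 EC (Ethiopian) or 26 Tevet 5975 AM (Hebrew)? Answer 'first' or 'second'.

first

Converting both to JDN: 2523518 vs 2530099; the smaller is the first.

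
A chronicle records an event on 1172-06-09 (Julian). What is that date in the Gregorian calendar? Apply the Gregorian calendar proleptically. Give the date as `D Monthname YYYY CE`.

16 June 1172 CE

For dates in this range the Gregorian date is 7 days ahead of the Julian.
9 June 1172 Julian + 7 days → 16 June 1172 Gregorian.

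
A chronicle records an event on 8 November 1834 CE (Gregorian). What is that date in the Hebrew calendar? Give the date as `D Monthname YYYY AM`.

6 Cheshvan 5595 AM

Julian Day Number of the source date = 2391226.
Converting JDN 2391226 to the Hebrew calendar gives 6 Cheshvan 5595 AM.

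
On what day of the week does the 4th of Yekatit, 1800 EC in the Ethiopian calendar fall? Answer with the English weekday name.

Thursday

In the Gregorian calendar this is 11 February 1808 (JDN 2381459).
2381459 ≡ 3 (mod 7); counting from Monday = 0 gives Thursday.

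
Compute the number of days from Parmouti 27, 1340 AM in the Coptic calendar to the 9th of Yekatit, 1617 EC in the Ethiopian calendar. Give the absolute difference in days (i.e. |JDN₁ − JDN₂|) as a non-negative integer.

JDN of the first date = 2314336.
JDN of the second date = 2314623.
|2314623 − 2314336| = 287.

287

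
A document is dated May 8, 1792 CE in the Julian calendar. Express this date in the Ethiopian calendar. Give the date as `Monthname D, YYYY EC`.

Julian Day Number of the source date = 2375714.
Converting JDN 2375714 to the Ethiopian calendar gives 13 Ginbot 1784 EC.

Ginbot 13, 1784 EC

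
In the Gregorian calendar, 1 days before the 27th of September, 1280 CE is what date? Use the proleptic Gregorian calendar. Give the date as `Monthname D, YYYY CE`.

JDN of the 27th of September, 1280 CE = 2188841.
2188841 − 1 = 2188840.
JDN 2188840 in the Gregorian calendar is September 26, 1280 CE.

September 26, 1280 CE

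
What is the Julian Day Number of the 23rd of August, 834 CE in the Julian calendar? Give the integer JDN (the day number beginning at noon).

2025911

In the proleptic Gregorian calendar the same day is 27 August 834.
JDN 2400001 is 17 November 1858 CE (Gregorian), MJD 0; the target day is −374090 days from there, so JDN = 2025911.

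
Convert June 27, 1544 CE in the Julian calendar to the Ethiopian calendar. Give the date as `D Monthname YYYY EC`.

Both dates share Julian Day Number 2285182; in the Ethiopian calendar that is 3 Hamle 1536 EC.

3 Hamle 1536 EC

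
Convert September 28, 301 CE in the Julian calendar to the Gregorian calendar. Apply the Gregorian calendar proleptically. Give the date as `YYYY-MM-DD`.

The Julian–Gregorian offset here is 1 day (Julian trailing).
28 September 301 Julian + 1 day → 29 September 301 Gregorian.

0301-09-29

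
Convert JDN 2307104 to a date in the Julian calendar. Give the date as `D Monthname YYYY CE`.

The Gregorian equivalent of JDN 2307104 is 14 July 1604.
In the Julian calendar that day is 4 July 1604 CE.

4 July 1604 CE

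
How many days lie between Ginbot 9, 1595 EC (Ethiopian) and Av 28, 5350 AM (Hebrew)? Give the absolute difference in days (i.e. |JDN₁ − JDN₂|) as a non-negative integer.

4642

First date → JDN 2306677; second date → JDN 2302035.
The interval is |2306677 − 2302035| = 4642 days.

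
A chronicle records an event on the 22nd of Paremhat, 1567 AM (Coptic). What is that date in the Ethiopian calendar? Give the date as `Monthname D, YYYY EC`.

Megabit 22, 1843 EC

Both dates share Julian Day Number 2397212; in the Ethiopian calendar that is 22 Megabit 1843 EC.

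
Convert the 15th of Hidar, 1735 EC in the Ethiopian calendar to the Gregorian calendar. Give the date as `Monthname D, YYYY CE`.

Both dates share Julian Day Number 2357638; in the Gregorian calendar that is 22 November 1742 CE.

November 22, 1742 CE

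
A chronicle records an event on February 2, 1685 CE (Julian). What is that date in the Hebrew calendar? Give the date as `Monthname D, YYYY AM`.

Julian Day Number of the source date = 2336537.
Converting JDN 2336537 to the Hebrew calendar gives 8 Adar I 5445 AM.

Adar I 8, 5445 AM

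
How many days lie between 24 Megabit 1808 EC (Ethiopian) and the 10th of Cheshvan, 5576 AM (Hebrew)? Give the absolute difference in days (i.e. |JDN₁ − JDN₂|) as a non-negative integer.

JDN of the first date = 2384431.
JDN of the second date = 2384291.
|2384291 − 2384431| = 140.

140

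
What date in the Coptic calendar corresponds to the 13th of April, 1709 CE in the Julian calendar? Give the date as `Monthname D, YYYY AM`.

The source date corresponds to 24 April 1709 in the Gregorian calendar (JDN 2345373).
That day falls on 18 Parmouti 1425 AM in the Coptic calendar.

Parmouti 18, 1425 AM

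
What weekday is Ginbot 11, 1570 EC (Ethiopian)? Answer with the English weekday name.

In the proleptic Gregorian calendar this is 16 May 1578 (JDN 2297548).
2297548 ≡ 1 (mod 7); counting from Monday = 0 gives Tuesday.

Tuesday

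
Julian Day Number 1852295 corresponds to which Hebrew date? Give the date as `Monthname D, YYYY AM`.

Iyar 9, 4119 AM

JDN 1852295 is 24 April 359 in the proleptic Gregorian calendar.
In the Hebrew calendar that day is Iyar 9, 4119 AM.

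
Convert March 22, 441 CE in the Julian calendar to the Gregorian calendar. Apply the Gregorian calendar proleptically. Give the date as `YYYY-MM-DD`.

At this point the Julian calendar is 1 day behind the Gregorian.
22 March 441 Julian + 1 day → 23 March 441 Gregorian.

0441-03-23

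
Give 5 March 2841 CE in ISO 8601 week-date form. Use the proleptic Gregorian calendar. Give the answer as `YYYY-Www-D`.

The weekday is Tuesday (ISO weekday 2).
That Tuesday belongs to ISO week 10 of ISO year 2841.

2841-W10-2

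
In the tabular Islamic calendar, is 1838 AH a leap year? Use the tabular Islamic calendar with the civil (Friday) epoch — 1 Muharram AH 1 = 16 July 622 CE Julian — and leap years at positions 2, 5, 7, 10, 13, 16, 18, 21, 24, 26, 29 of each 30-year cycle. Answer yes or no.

no

Year 1838 AH is year 8 of its 30-year cycle; leap positions are 2, 5, 7, 10, 13, 16, 18, 21, 24, 26, 29, so it is a common year (354 days).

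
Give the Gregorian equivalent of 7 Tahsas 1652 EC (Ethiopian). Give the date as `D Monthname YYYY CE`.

Both dates share Julian Day Number 2327345; in the Gregorian calendar that is 14 December 1659 CE.

14 December 1659 CE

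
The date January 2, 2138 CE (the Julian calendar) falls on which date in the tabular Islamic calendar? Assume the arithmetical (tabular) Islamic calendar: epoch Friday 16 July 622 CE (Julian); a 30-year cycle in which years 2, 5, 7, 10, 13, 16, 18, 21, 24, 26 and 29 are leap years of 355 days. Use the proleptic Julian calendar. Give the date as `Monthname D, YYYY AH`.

Muharram 4, 1563 AH

The source date corresponds to 16 January 2138 in the Gregorian calendar (JDN 2501964).
That day falls on 4 Muharram 1563 AH in the tabular Islamic calendar.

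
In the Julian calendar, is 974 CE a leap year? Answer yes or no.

no

974 mod 4 = 2, so it is a common year in the Julian calendar.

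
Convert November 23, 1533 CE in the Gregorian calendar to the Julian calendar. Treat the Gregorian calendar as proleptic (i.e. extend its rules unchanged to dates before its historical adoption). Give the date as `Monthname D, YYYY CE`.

November 13, 1533 CE

The Julian–Gregorian offset here is 10 days (Julian trailing).
23 November 1533 Gregorian − 10 days → 13 November 1533 Julian.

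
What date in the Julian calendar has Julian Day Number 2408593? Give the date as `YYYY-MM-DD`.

1882-05-15

The Gregorian equivalent of JDN 2408593 is 27 May 1882.
In the Julian calendar that day is 1882-05-15.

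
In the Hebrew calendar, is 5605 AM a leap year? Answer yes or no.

yes

Hebrew year 5605 is year 19 of its 19-year Metonic cycle; leap years are at positions 3, 6, 8, 11, 14, 17, 19, so it is a leap year (13 months).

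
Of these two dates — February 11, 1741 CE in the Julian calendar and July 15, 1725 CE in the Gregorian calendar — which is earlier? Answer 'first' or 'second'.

second

First date → JDN 2357000; second date → JDN 2351299.
JDN 2351299 < JDN 2357000, so the second date is earlier.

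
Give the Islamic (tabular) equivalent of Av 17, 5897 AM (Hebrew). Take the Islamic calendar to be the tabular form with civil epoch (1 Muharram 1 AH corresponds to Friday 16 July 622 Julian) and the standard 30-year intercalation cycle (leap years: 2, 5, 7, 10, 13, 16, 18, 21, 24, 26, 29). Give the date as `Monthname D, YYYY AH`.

Both dates share Julian Day Number 2501799; in the tabular Islamic calendar that is 17 Rajab 1562 AH.

Rajab 17, 1562 AH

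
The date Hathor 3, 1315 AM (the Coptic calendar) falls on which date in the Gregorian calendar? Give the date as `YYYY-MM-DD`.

1598-11-09

Julian Day Number of the source date = 2305030.
Converting JDN 2305030 to the Gregorian calendar gives 9 November 1598 CE.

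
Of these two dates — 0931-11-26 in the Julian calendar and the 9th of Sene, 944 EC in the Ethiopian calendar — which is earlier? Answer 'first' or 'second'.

first

Converting both to JDN: 2061435 vs 2068930; the smaller is the first.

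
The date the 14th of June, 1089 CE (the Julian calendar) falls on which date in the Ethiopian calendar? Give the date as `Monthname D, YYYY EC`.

Sene 20, 1081 EC

The source date corresponds to 20 June 1089 in the proleptic Gregorian calendar (JDN 2118980).
That day falls on 20 Sene 1081 EC in the Ethiopian calendar.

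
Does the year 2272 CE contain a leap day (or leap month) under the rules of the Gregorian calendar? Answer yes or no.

yes

2272 is divisible by 4 and not by 100, so it is a leap year.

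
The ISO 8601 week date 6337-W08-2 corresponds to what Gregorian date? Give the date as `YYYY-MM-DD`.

ISO week 1 of 6337 is the week containing the first Thursday of 6337.
Week 8, day 2 (Tuesday) lands on 6337-02-23.

6337-02-23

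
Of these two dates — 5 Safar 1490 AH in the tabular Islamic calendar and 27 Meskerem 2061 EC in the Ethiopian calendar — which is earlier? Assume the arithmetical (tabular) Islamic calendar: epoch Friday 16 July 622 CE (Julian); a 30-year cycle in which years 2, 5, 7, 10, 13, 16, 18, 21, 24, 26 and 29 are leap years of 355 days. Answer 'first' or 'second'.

The two dates have Julian Day Numbers 2476126 and 2476662 respectively.
Since 2476126 < 2476662, the first date comes first.

first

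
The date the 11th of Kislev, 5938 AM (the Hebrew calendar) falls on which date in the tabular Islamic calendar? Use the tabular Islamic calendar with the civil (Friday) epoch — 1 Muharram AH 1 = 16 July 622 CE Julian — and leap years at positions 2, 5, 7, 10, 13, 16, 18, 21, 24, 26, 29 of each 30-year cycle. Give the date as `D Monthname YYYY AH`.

9 Safar 1604 AH

Julian Day Number of the source date = 2516528.
Converting JDN 2516528 to the tabular Islamic calendar gives 9 Safar 1604 AH.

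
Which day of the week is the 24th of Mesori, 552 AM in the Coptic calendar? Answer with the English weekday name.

Thursday

This is JDN 2026636 (21 August 836 Gregorian).
JDN 2026636 mod 7 = 3, and JDN 0 was a Monday, so this is a Thursday.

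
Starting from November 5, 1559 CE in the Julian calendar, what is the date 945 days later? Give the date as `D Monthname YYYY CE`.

7 June 1562 CE

The starting date is JDN 2290791; 2290791 + 945 = 2291736.
JDN 2291736 corresponds to 7 June 1562 CE.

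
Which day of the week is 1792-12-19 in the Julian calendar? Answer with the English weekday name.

In the Gregorian calendar this is 30 December 1792 (JDN 2375939).
JDN 2375939 mod 7 = 6, and JDN 0 was a Monday, so this is a Sunday.

Sunday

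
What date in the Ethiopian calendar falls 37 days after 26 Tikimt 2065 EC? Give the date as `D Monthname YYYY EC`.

3 Tahsas 2065 EC

The starting date is JDN 2478152; 2478152 + 37 = 2478189.
JDN 2478189 corresponds to 3 Tahsas 2065 EC.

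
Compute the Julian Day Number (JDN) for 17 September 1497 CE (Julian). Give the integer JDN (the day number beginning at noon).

2268097

In the proleptic Gregorian calendar the same day is 26 September 1497.
JDN 2299161 is 15 October 1582 CE (Gregorian); the target day is −31064 days from there, so JDN = 2268097.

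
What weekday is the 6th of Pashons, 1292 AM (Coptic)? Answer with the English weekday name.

Tuesday

In the proleptic Gregorian calendar this is 11 May 1576 (JDN 2296813).
2296813 ≡ 1 (mod 7); counting from Monday = 0 gives Tuesday.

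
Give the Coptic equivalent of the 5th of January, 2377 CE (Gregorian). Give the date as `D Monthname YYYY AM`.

24 Koiak 2093 AM

Both dates share Julian Day Number 2589246; in the Coptic calendar that is 24 Koiak 2093 AM.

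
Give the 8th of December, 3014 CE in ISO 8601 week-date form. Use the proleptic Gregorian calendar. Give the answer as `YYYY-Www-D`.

3014-W49-4

The weekday is Thursday (ISO weekday 4).
That Thursday belongs to ISO week 49 of ISO year 3014.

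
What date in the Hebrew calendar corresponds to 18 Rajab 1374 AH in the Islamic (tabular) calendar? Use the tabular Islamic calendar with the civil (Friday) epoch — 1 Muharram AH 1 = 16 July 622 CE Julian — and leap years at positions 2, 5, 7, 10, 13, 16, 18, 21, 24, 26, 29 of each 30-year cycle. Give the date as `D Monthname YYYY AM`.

18 Adar 5715 AM

Julian Day Number of the source date = 2435179.
Converting JDN 2435179 to the Hebrew calendar gives 18 Adar 5715 AM.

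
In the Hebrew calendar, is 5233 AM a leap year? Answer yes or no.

yes

Hebrew year 5233 is year 8 of its 19-year Metonic cycle; leap years are at positions 3, 6, 8, 11, 14, 17, 19, so it is a leap year (13 months).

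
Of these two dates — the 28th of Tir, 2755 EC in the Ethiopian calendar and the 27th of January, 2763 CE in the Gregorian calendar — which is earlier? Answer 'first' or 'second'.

First date → JDN 2730266; second date → JDN 2730251.
JDN 2730251 < JDN 2730266, so the second date is earlier.

second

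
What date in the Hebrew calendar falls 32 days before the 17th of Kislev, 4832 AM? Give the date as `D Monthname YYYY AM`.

Counting 32 days back from JDN 2112556 reaches JDN 2112524, which is 14 Cheshvan 4832 AM.

14 Cheshvan 4832 AM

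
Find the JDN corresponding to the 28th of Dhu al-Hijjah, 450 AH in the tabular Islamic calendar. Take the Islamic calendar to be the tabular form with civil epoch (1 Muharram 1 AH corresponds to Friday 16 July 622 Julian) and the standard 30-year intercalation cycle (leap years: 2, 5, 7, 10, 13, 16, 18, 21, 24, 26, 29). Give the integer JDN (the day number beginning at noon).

Equivalently 21 February 1059 (proleptic Gregorian).
JDN 2451545 is 1 January 2000 CE (Gregorian); the target day is −343642 days from there, so JDN = 2107903.

2107903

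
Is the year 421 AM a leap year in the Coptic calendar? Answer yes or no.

421 mod 4 = 1; in the Coptic calendar a year is leap when year mod 4 = 3, so it is a common year.

no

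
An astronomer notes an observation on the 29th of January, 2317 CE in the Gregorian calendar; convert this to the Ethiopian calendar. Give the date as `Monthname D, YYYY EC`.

Both dates share Julian Day Number 2567355; in the Ethiopian calendar that is 18 Tir 2309 EC.

Tir 18, 2309 EC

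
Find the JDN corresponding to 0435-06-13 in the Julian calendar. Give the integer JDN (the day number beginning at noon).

1880105

In the proleptic Gregorian calendar the same day is 14 June 435.
JDN 2299161 is 15 October 1582 CE (Gregorian); the target day is −419056 days from there, so JDN = 1880105.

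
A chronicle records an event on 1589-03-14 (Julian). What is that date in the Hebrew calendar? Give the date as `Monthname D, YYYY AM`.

Both dates share Julian Day Number 2301513; in the Hebrew calendar that is 7 Nisan 5349 AM.

Nisan 7, 5349 AM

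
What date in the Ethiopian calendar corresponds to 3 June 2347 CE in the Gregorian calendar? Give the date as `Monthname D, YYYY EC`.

Both dates share Julian Day Number 2578437; in the Ethiopian calendar that is 23 Ginbot 2339 EC.

Ginbot 23, 2339 EC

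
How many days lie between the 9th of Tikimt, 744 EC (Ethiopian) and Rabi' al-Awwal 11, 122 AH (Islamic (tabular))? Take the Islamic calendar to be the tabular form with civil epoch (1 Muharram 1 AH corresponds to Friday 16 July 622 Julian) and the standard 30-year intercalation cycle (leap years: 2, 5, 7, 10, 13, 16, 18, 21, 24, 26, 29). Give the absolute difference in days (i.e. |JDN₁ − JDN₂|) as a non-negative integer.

JDN of the first date = 1995640.
JDN of the second date = 1991387.
|1991387 − 1995640| = 4253.

4253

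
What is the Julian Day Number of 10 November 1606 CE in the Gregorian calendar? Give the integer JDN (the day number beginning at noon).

2307953

JDN 2299161 is 15 October 1582 CE (Gregorian); the target day is +8792 days from there, so JDN = 2307953.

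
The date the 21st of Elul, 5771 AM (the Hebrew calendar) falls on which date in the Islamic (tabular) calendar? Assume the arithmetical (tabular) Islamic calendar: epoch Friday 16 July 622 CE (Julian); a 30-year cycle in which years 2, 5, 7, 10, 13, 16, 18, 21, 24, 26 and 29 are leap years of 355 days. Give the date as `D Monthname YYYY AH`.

21 Shawwal 1432 AH

Julian Day Number of the source date = 2455825.
Converting JDN 2455825 to the tabular Islamic calendar gives 21 Shawwal 1432 AH.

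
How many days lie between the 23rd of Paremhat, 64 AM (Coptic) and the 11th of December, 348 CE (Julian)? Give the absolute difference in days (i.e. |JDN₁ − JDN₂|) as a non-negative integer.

JDN of the first date = 1848243.
JDN of the second date = 1848510.
|1848510 − 1848243| = 267.

267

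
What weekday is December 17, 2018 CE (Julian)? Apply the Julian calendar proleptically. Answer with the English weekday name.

In the Gregorian calendar this is 30 December 2018 (JDN 2458483).
2458483 ≡ 6 (mod 7); counting from Monday = 0 gives Sunday.

Sunday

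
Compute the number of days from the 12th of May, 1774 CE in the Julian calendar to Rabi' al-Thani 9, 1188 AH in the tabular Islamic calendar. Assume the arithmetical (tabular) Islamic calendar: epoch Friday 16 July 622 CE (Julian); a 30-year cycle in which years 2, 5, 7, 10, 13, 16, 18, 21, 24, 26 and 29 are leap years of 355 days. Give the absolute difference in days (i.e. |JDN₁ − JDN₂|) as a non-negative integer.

First date → JDN 2369143; second date → JDN 2369170.
The interval is |2369143 − 2369170| = 27 days.

27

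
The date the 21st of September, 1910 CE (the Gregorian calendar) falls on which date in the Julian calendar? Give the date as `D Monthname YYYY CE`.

8 September 1910 CE

For dates in this range the Gregorian date is 13 days ahead of the Julian.
21 September 1910 Gregorian − 13 days → 8 September 1910 Julian.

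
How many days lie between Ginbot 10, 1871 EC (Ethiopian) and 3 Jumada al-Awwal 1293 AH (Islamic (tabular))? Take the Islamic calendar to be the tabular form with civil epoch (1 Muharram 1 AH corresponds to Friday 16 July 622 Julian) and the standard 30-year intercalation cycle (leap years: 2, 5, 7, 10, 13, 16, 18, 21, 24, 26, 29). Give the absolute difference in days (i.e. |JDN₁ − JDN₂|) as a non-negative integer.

First date → JDN 2407487; second date → JDN 2406402.
The interval is |2407487 − 2406402| = 1085 days.

1085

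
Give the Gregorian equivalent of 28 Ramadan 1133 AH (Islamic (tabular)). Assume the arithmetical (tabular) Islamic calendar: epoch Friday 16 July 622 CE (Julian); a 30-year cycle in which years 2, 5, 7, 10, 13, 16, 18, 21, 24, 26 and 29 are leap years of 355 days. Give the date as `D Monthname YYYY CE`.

Julian Day Number of the source date = 2349846.
Converting JDN 2349846 to the Gregorian calendar gives 23 July 1721 CE.

23 July 1721 CE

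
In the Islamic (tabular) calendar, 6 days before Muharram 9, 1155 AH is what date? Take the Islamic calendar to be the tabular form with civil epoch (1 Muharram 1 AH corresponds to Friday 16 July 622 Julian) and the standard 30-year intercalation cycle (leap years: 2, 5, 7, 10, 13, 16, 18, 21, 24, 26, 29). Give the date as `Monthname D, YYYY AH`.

Muharram 3, 1155 AH

JDN of Muharram 9, 1155 AH = 2357387.
2357387 − 6 = 2357381.
JDN 2357381 in the tabular Islamic calendar is Muharram 3, 1155 AH.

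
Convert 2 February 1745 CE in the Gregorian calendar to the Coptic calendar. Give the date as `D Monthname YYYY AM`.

Julian Day Number of the source date = 2358441.
Converting JDN 2358441 to the Coptic calendar gives 27 Tobi 1461 AM.

27 Tobi 1461 AM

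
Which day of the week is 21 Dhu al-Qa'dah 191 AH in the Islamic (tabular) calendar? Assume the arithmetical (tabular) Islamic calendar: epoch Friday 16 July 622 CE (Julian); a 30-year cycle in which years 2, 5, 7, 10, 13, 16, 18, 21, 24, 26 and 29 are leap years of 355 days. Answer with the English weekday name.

Tuesday

In the proleptic Gregorian calendar this is 2 October 807 (JDN 2016085).
2016085 ≡ 1 (mod 7); counting from Monday = 0 gives Tuesday.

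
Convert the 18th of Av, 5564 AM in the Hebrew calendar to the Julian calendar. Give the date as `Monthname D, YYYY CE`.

July 14, 1804 CE

The source date corresponds to 26 July 1804 in the Gregorian calendar (JDN 2380164).
That day falls on 14 July 1804 CE in the Julian calendar.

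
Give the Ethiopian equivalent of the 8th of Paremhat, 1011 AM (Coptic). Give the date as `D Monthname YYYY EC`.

The source date corresponds to 11 March 1295 in the proleptic Gregorian calendar (JDN 2194119).
That day falls on 8 Megabit 1287 EC in the Ethiopian calendar.

8 Megabit 1287 EC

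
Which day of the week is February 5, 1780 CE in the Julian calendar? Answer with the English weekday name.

Wednesday

This is JDN 2371238 (16 February 1780 Gregorian).
Since JDN mod 7 = 2 (0 = Monday), the day is Wednesday.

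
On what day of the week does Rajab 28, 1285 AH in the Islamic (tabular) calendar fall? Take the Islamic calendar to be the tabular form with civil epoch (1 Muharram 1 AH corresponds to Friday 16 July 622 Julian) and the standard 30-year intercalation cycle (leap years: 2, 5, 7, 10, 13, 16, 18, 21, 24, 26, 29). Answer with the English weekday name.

In the Gregorian calendar this is 14 November 1868 (JDN 2403651).
2403651 ≡ 5 (mod 7); counting from Monday = 0 gives Saturday.

Saturday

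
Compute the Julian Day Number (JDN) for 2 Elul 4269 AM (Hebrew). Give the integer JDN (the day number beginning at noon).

1907185

In the proleptic Gregorian calendar the same day is 5 August 509.
JDN 2451545 is 1 January 2000 CE (Gregorian); the target day is −544360 days from there, so JDN = 1907185.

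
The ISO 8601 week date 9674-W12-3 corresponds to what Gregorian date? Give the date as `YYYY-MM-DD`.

ISO week 1 of 9674 is the week containing the first Thursday of 9674.
Week 12, day 3 (Wednesday) lands on 9674-03-21.

9674-03-21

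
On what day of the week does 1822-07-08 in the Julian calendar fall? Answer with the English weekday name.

Equivalently 20 July 1822 Gregorian, JDN 2386732.
2386732 ≡ 5 (mod 7); counting from Monday = 0 gives Saturday.

Saturday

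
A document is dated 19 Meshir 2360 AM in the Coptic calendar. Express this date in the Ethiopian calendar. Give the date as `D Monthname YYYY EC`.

Julian Day Number of the source date = 2686823.
Converting JDN 2686823 to the Ethiopian calendar gives 19 Yekatit 2636 EC.

19 Yekatit 2636 EC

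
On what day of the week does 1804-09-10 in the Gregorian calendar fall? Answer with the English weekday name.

Monday

Since JDN mod 7 = 0 (0 = Monday), the day is Monday.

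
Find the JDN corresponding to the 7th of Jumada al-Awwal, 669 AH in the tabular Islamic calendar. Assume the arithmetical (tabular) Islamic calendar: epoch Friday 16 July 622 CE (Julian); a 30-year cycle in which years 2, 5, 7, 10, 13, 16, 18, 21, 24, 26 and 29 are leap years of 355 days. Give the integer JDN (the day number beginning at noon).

2185281

Equivalently 29 December 1270 (proleptic Gregorian).
JDN 2400001 is 17 November 1858 CE (Gregorian), MJD 0; the target day is −214720 days from there, so JDN = 2185281.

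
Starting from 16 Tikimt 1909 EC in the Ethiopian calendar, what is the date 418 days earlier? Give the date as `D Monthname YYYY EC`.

JDN of 16 Tikimt 1909 EC = 2421163.
2421163 − 418 = 2420745.
JDN 2420745 in the Ethiopian calendar is 29 Nehase 1907 EC.

29 Nehase 1907 EC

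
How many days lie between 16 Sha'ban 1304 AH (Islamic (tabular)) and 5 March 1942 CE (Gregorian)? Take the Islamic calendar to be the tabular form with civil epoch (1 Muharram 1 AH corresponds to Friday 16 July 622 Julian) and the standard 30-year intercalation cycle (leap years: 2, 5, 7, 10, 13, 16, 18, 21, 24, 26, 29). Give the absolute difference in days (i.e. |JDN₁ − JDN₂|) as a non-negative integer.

20022

JDN of the first date = 2410402.
JDN of the second date = 2430424.
|2430424 − 2410402| = 20022.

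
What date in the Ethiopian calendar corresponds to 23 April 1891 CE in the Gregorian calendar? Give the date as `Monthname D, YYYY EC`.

Julian Day Number of the source date = 2411846.
Converting JDN 2411846 to the Ethiopian calendar gives 16 Miyazya 1883 EC.

Miyazya 16, 1883 EC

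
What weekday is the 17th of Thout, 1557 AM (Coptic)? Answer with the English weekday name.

This is JDN 2393375 (26 September 1840 Gregorian).
Since JDN mod 7 = 5 (0 = Monday), the day is Saturday.

Saturday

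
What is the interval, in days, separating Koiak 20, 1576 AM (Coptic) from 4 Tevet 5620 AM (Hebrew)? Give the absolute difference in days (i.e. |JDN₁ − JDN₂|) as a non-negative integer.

1

JDN of the first date = 2400408.
JDN of the second date = 2400409.
|2400409 − 2400408| = 1.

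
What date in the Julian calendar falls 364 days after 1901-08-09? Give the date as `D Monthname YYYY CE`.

8 August 1902 CE

JDN of 1901-08-09 = 2415619.
2415619 + 364 = 2415983.
JDN 2415983 in the Julian calendar is 8 August 1902 CE.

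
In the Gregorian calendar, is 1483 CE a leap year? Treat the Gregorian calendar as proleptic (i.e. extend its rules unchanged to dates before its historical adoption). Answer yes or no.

1483 is not divisible by 4, so it is a common year.

no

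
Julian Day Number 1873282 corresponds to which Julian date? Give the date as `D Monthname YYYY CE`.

The proleptic Gregorian equivalent of JDN 1873282 is 8 October 416.
In the Julian calendar that day is 7 October 416 CE.

7 October 416 CE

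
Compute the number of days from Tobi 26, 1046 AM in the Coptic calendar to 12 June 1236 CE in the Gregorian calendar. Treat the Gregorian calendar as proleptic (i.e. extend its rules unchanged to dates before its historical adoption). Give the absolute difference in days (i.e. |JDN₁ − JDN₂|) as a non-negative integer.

34198

JDN of the first date = 2206861.
JDN of the second date = 2172663.
|2172663 − 2206861| = 34198.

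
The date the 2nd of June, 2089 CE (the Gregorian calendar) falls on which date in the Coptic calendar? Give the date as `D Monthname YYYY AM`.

Julian Day Number of the source date = 2484205.
Converting JDN 2484205 to the Coptic calendar gives 25 Pashons 1805 AM.

25 Pashons 1805 AM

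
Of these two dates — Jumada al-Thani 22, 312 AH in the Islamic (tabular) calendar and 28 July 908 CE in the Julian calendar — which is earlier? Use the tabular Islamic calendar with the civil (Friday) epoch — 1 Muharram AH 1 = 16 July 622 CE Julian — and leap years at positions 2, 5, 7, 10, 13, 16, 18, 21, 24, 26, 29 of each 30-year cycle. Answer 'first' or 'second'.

First date → JDN 2058817; second date → JDN 2052914.
JDN 2052914 < JDN 2058817, so the second date is earlier.

second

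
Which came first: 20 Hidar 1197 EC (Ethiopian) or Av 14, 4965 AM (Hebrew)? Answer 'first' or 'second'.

First date → JDN 2161139; second date → JDN 2161396.
JDN 2161139 < JDN 2161396, so the first date is earlier.

first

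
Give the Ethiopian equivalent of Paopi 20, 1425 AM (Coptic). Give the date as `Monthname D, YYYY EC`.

Tikimt 20, 1701 EC

Both dates share Julian Day Number 2345195; in the Ethiopian calendar that is 20 Tikimt 1701 EC.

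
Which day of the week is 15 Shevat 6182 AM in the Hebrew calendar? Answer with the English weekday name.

Monday

In the Gregorian calendar this is 7 February 2422 (JDN 2605715).
2605715 ≡ 0 (mod 7); counting from Monday = 0 gives Monday.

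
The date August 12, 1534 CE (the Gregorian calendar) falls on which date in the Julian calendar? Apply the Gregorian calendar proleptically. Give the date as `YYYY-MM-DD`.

1534-08-02

At this point the Julian calendar is 10 days behind the Gregorian.
12 August 1534 Gregorian − 10 days → 2 August 1534 Julian.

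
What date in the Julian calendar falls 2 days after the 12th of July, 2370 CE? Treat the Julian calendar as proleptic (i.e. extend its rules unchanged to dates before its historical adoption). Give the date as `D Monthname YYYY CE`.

14 July 2370 CE

Counting 2 days forward from JDN 2586893 reaches JDN 2586895, which is 14 July 2370 CE.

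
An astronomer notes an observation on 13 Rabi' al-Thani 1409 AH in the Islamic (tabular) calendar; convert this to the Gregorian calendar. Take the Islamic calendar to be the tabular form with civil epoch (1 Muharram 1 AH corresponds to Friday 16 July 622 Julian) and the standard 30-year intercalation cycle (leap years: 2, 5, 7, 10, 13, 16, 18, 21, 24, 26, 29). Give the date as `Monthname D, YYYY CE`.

Julian Day Number of the source date = 2447489.
Converting JDN 2447489 to the Gregorian calendar gives 23 November 1988 CE.

November 23, 1988 CE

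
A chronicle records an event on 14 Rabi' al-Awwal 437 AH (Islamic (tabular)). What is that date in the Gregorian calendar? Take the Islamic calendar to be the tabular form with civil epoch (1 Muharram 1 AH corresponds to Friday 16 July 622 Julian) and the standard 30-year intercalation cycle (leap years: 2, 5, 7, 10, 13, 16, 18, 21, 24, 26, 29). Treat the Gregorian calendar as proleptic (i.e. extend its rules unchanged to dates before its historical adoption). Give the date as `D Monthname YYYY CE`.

5 October 1045 CE

Julian Day Number of the source date = 2103016.
Converting JDN 2103016 to the Gregorian calendar gives 5 October 1045 CE.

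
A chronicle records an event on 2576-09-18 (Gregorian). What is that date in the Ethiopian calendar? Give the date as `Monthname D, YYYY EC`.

Both dates share Julian Day Number 2662186; in the Ethiopian calendar that is 4 Meskerem 2569 EC.

Meskerem 4, 2569 EC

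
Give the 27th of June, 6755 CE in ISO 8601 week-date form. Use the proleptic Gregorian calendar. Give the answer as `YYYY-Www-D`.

The weekday is Monday (ISO weekday 1).
That Monday belongs to ISO week 26 of ISO year 6755.

6755-W26-1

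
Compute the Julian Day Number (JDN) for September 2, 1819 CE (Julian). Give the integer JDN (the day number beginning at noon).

2385692

Equivalently 14 September 1819 (Gregorian).
JDN 2299161 is 15 October 1582 CE (Gregorian); the target day is +86531 days from there, so JDN = 2385692.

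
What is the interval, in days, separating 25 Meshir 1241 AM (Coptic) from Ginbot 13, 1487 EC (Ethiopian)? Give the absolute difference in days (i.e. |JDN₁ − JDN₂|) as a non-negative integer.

JDN of the first date = 2278114.
JDN of the second date = 2267234.
|2267234 − 2278114| = 10880.

10880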